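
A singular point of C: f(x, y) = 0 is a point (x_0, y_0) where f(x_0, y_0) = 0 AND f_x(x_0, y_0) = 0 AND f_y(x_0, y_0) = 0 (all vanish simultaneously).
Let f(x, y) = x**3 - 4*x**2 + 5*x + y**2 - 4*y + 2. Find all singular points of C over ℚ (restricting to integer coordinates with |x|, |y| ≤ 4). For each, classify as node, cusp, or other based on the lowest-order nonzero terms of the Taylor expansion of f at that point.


Singular points: {(1, 2)}; classification: node.

Compute partial derivatives:
  f_x = 3*x**2 - 8*x + 5.
  f_y = 2*y - 4.
Scan x_0 ∈ {−4, ..., 4}. For each x_0, f_y(x_0, y) is a polynomial in y; find its integer roots y ∈ {−4, ..., 4}, then test f_x and f at those candidates.
  x = -4: f_y(-4, y) = 2*y - 4; vanishes at y ∈ {2}. (-4, 2): f_x = 85 ≠ 0.
  x = -3: f_y(-3, y) = 2*y - 4; vanishes at y ∈ {2}. (-3, 2): f_x = 56 ≠ 0.
  x = -2: f_y(-2, y) = 2*y - 4; vanishes at y ∈ {2}. (-2, 2): f_x = 33 ≠ 0.
  x = -1: f_y(-1, y) = 2*y - 4; vanishes at y ∈ {2}. (-1, 2): f_x = 16 ≠ 0.
  x = 0: f_y(0, y) = 2*y - 4; vanishes at y ∈ {2}. (0, 2): f_x = 5 ≠ 0.
  x = 1: f_y(1, y) = 2*y - 4; vanishes at y ∈ {2}. (1, 2): f_x = 0, f = 0 — SINGULAR.
  x = 2: f_y(2, y) = 2*y - 4; vanishes at y ∈ {2}. (2, 2): f_x = 1 ≠ 0.
  x = 3: f_y(3, y) = 2*y - 4; vanishes at y ∈ {2}. (3, 2): f_x = 8 ≠ 0.
  x = 4: f_y(4, y) = 2*y - 4; vanishes at y ∈ {2}. (4, 2): f_x = 21 ≠ 0.
Only singular point on the grid: (1, 2).
Classify: substitute x = 1 + u, y = 2 + v and expand: f = u**3 - u**2 + v**2.
No constant or linear terms (consistent with a singular point). Quadratic part: -u**2 + v**2. Cubic part: u**3.
The quadratic part v**2 - u**2 = (v − u)(v + u) splits into two distinct linear factors, so there are two distinct tangent lines y − 2 = ±(x − 1) — this is a node (ordinary double point).
Classification: node.


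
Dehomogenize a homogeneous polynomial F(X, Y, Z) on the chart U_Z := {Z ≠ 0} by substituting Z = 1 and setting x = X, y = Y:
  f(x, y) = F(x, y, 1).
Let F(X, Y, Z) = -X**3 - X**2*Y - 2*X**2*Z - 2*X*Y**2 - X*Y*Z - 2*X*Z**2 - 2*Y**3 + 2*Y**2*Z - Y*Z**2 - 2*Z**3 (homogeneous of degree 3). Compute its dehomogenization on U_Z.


f(x, y) = -x**3 - x**2*y - 2*x**2 - 2*x*y**2 - x*y - 2*x - 2*y**3 + 2*y**2 - y - 2

On U_Z we set Z = 1. Each monomial c·X^i·Y^j·Z^k in F becomes c·x^i·y^j·1^k = c·x^i·y^j.
Substituting Z = 1: F(X, Y, 1) = -x**3 - x**2*y - 2*x**2 - 2*x*y**2 - x*y - 2*x - 2*y**3 + 2*y**2 - y - 2.
Note: deg(f) ≤ deg(F) = 3; strict inequality happens when F is divisible by Z (lost terms).


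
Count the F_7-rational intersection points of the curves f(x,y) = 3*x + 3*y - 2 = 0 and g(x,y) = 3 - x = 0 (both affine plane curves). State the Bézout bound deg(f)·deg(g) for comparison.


Common zeros: {(3, 0)}; count = 1; Bézout bound = 1.

deg(f) = 1, deg(g) = 1, so Bézout bound = 1.
Scan x ∈ F_7. For each x, list the y ∈ F_7 with f(x, y) ≡ 0 and those with g(x, y) ≡ 0 (mod 7); the common zeros in that column are the intersection.
  x = 0: f ≡ 0 at y ∈ {3}; g ≡ 0 at y ∈ ∅; common: ∅.
  x = 1: f ≡ 0 at y ∈ {2}; g ≡ 0 at y ∈ ∅; common: ∅.
  x = 2: f ≡ 0 at y ∈ {1}; g ≡ 0 at y ∈ ∅; common: ∅.
  x = 3: f ≡ 0 at y ∈ {0}; g ≡ 0 at y ∈ {0, 1, 2, 3, 4, 5, 6}; common: {0}.
  x = 4: f ≡ 0 at y ∈ {6}; g ≡ 0 at y ∈ ∅; common: ∅.
  x = 5: f ≡ 0 at y ∈ {5}; g ≡ 0 at y ∈ ∅; common: ∅.
  x = 6: f ≡ 0 at y ∈ {4}; g ≡ 0 at y ∈ ∅; common: ∅.
Collecting: common zeros = {(3, 0)}, so the count is 1.
Comparison with the Bézout bound: 1 ≤ 1 = deg(f)·deg(g), as expected for curves with no common component (the bound is attained).


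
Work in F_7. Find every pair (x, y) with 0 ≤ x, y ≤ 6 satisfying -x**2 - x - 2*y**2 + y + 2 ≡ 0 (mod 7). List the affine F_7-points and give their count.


Affine F_7-points: {(1, 0), (1, 4), (2, 5), (2, 6), (4, 5), (4, 6), (5, 0), (5, 4)}; count = 8.

For each of the 49 pairs (x, y) ∈ F_7², evaluate f(x, y) mod 7. Record the zeros.
  x = 0: [0↦2, 1↦1, 2↦3, 3↦1, 4↦2, 5↦6, 6↦6]  zeros at y ∈ ∅
  x = 1: [0↦0, 1↦6, 2↦1, 3↦6, 4↦0, 5↦4, 6↦4]  zeros at y ∈ {0, 4}
  x = 2: [0↦3, 1↦2, 2↦4, 3↦2, 4↦3, 5↦0, 6↦0]  zeros at y ∈ {5, 6}
  x = 3: [0↦4, 1↦3, 2↦5, 3↦3, 4↦4, 5↦1, 6↦1]  zeros at y ∈ ∅
  x = 4: [0↦3, 1↦2, 2↦4, 3↦2, 4↦3, 5↦0, 6↦0]  zeros at y ∈ {5, 6}
  x = 5: [0↦0, 1↦6, 2↦1, 3↦6, 4↦0, 5↦4, 6↦4]  zeros at y ∈ {0, 4}
  x = 6: [0↦2, 1↦1, 2↦3, 3↦1, 4↦2, 5↦6, 6↦6]  zeros at y ∈ ∅
Collecting zeros: affine points = {(1, 0), (1, 4), (2, 5), (2, 6), (4, 5), (4, 6), (5, 0), (5, 4)}.
Total count |C(F_7)_aff| = 8.


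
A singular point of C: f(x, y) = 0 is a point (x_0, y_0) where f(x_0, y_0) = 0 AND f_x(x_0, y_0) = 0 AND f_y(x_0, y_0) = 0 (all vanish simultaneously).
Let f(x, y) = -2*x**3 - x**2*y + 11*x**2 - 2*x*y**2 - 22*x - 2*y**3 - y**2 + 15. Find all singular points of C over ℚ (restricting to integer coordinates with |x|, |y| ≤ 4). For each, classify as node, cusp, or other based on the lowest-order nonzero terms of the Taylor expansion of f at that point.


Singular points: {(2, -1)}; classification: cusp.

Compute partial derivatives:
  f_x = -6*x**2 - 2*x*y + 22*x - 2*y**2 - 22.
  f_y = -x**2 - 4*x*y - 6*y**2 - 2*y.
Scan x_0 ∈ {−4, ..., 4}. For each x_0, f_y(x_0, y) is a polynomial in y; find its integer roots y ∈ {−4, ..., 4}, then test f_x and f at those candidates.
  x = -4: f_y(-4, y) = -6*y**2 + 14*y - 16; no integer root y with |y| ≤ 4.
  x = -3: f_y(-3, y) = -6*y**2 + 10*y - 9; no integer root y with |y| ≤ 4.
  x = -2: f_y(-2, y) = -6*y**2 + 6*y - 4; no integer root y with |y| ≤ 4.
  x = -1: f_y(-1, y) = -6*y**2 + 2*y - 1; no integer root y with |y| ≤ 4.
  x = 0: f_y(0, y) = -6*y**2 - 2*y; vanishes at y ∈ {0}. (0, 0): f_x = -22 ≠ 0.
  x = 1: f_y(1, y) = -6*y**2 - 6*y - 1; no integer root y with |y| ≤ 4.
  x = 2: f_y(2, y) = -6*y**2 - 10*y - 4; vanishes at y ∈ {-1}. (2, -1): f_x = 0, f = 0 — SINGULAR.
  x = 3: f_y(3, y) = -6*y**2 - 14*y - 9; no integer root y with |y| ≤ 4.
  x = 4: f_y(4, y) = -6*y**2 - 18*y - 16; no integer root y with |y| ≤ 4.
Only singular point on the grid: (2, -1).
Classify: substitute x = 2 + u, y = -1 + v and expand: f = -2*u**3 - u**2*v - 2*u*v**2 - 2*v**3 + v**2.
No constant or linear terms (consistent with a singular point). Quadratic part: v**2. Cubic part: -2*u**3 - u**2*v - 2*u*v**2 - 2*v**3.
The quadratic part v**2 is a perfect square, so there is a single (double) tangent line v = 0, i.e. y = -1. Restricting the cubic part to that line (v = 0) leaves -2*u**3 ≠ 0, so f is not divisible by v and the branch is v² ≈ 2*u**3 to lowest order — this is a cusp.
Classification: cusp.


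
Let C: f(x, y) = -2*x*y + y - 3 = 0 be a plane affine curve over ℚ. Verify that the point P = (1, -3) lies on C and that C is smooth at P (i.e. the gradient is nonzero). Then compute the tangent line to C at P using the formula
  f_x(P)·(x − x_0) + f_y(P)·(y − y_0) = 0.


Tangent line at P: 6*x - y - 9 = 0.

Step 1: f(1, -3) = 0, so P lies on C.
Step 2: partial derivatives
  f_x(x, y) = -2*y, f_y(x, y) = 1 - 2*x.
  f_x(P) = 6, f_y(P) = -1 (gradient nonzero, so P is smooth).
Step 3: tangent line at P: 6·(x − 1) + -1·(y − -3) = 0.
Expanding: 6*x - y - 9 = 0.


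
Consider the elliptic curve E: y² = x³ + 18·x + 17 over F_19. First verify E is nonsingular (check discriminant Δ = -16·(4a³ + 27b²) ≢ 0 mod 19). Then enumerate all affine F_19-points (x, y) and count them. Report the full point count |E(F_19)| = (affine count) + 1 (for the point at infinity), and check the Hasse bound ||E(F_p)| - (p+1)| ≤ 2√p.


Affine points = {(0, 6), (0, 13), (1, 6), (1, 13), (2, 2), (2, 17), (4, 1), (4, 18), (5, 2), (5, 17), (7, 7), (7, 12), (10, 0), (11, 8), (11, 11), (12, 2), (12, 17), (13, 4), (13, 15), (14, 7), (14, 12), (17, 7), (17, 12), (18, 6), (18, 13)}; affine count = 25; |E(F_19)| = 26.

Discriminant check: Δ ∝ 4a³ + 27b² = 4·18³ + 27·17² = 4·5832 + 27·289 ≡ 9 (mod 19). Nonzero ⇒ E is nonsingular.
For each x ∈ F_19, compute rhs = x³ + 18·x + 17 mod 19, then count y ∈ F_19 with y² ≡ rhs.
  x = 0: rhs = 17, matching y values: 6, 13 (2 points).
  x = 1: rhs = 17, matching y values: 6, 13 (2 points).
  x = 2: rhs = 4, matching y values: 2, 17 (2 points).
  x = 3: rhs = 3, matching y values: none (0 points).
  x = 4: rhs = 1, matching y values: 1, 18 (2 points).
  x = 5: rhs = 4, matching y values: 2, 17 (2 points).
  x = 6: rhs = 18, matching y values: none (0 points).
  x = 7: rhs = 11, matching y values: 7, 12 (2 points).
  x = 8: rhs = 8, matching y values: none (0 points).
  x = 9: rhs = 15, matching y values: none (0 points).
  x = 10: rhs = 0, matching y values: 0 (1 points).
  x = 11: rhs = 7, matching y values: 8, 11 (2 points).
  x = 12: rhs = 4, matching y values: 2, 17 (2 points).
  x = 13: rhs = 16, matching y values: 4, 15 (2 points).
  x = 14: rhs = 11, matching y values: 7, 12 (2 points).
  x = 15: rhs = 14, matching y values: none (0 points).
  x = 16: rhs = 12, matching y values: none (0 points).
  x = 17: rhs = 11, matching y values: 7, 12 (2 points).
  x = 18: rhs = 17, matching y values: 6, 13 (2 points).
Total affine count: 25.
Full point count |E(F_19)| = 25 + 1 = 26.
Hasse bound: |26 − (19+1)| = |6| = 6 ≤ 2√19 ≈ 8.7178 ✓.


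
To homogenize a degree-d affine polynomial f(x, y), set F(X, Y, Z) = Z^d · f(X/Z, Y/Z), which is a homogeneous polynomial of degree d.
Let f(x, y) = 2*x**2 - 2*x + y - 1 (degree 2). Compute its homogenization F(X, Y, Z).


F(X, Y, Z) = 2*X**2 - 2*X*Z + Y*Z - Z**2

deg(f) = 2.
Substitute x = X/Z, y = Y/Z into f, then multiply by Z^2.
  monomial 2·x^2·y^0 ↦ 2·X^2·Y^0·Z^0.
  monomial -2·x^1·y^0 ↦ -2·X^1·Y^0·Z^1.
  monomial 1·x^0·y^1 ↦ 1·X^0·Y^1·Z^1.
  monomial -1·x^0·y^0 ↦ -1·X^0·Y^0·Z^2.
Collecting: F(X, Y, Z) = 2*X**2 - 2*X*Z + Y*Z - Z**2.


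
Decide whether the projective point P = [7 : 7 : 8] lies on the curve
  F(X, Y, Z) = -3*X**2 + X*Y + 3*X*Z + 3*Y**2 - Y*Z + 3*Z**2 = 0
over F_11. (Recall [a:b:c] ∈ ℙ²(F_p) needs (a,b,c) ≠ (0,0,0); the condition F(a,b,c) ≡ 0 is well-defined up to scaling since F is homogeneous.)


F(7,7,8) ≡ 1 (mod 11); P is NOT on the curve.

Evaluate F(7, 7, 8) term-by-term (mod 11).
  -3*X**2 ↦ -3·49·1·1 = -147
  X*Y ↦ 1·7·7·1 = 49
  3*X*Z ↦ 3·7·1·8 = 168
  3*Y**2 ↦ 3·1·49·1 = 147
  -Y*Z ↦ -1·1·7·8 = -56
  3*Z**2 ↦ 3·1·1·64 = 192
Sum: F(7, 7, 8) = (-147) + (49) + (168) + (147) + (-56) + (192) = 353.
Reducing mod 11: 353 ≡ 1 (mod 11).
Since F(a, b, c) ≡ 1 ≠ 0 (mod 11), P does NOT lie on the curve.


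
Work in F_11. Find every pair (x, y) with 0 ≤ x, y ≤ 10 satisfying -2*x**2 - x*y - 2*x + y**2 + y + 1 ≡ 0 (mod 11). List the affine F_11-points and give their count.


Affine F_11-points: {(1, 5), (1, 6), (2, 0), (2, 1), (4, 7), (6, 6), (6, 10), (8, 0), (8, 7), (10, 10)}; count = 10.

For each of the 121 pairs (x, y) ∈ F_11², evaluate f(x, y) mod 11. Record the zeros.
  x = 0: [0↦1, 1↦3, 2↦7, 3↦2, 4↦10, 5↦9, 6↦10, 7↦2, 8↦7, 9↦3, 10↦1]  zeros at y ∈ ∅
  x = 1: [0↦8, 1↦9, 2↦1, 3↦6, 4↦2, 5↦0, 6↦0, 7↦2, 8↦6, 9↦1, 10↦9]  zeros at y ∈ {5, 6}
  x = 2: [0↦0, 1↦0, 2↦2, 3↦6, 4↦1, 5↦9, 6↦8, 7↦9, 8↦1, 9↦6, 10↦2]  zeros at y ∈ {0, 1}
  x = 3: [0↦10, 1↦9, 2↦10, 3↦2, 4↦7, 5↦3, 6↦1, 7↦1, 8↦3, 9↦7, 10↦2]  zeros at y ∈ ∅
  x = 4: [0↦5, 1↦3, 2↦3, 3↦5, 4↦9, 5↦4, 6↦1, 7↦0, 8↦1, 9↦4, 10↦9]  zeros at y ∈ {7}
  x = 5: [0↦7, 1↦4, 2↦3, 3↦4, 4↦7, 5↦1, 6↦8, 7↦6, 8↦6, 9↦8, 10↦1]  zeros at y ∈ ∅
  x = 6: [0↦5, 1↦1, 2↦10, 3↦10, 4↦1, 5↦5, 6↦0, 7↦8, 8↦7, 9↦8, 10↦0]  zeros at y ∈ {6, 10}
  x = 7: [0↦10, 1↦5, 2↦2, 3↦1, 4↦2, 5↦5, 6↦10, 7↦6, 8↦4, 9↦4, 10↦6]  zeros at y ∈ ∅
  x = 8: [0↦0, 1↦5, 2↦1, 3↦10, 4↦10, 5↦1, 6↦5, 7↦0, 8↦8, 9↦7, 10↦8]  zeros at y ∈ {0, 7}
  x = 9: [0↦8, 1↦1, 2↦7, 3↦4, 4↦3, 5↦4, 6↦7, 7↦1, 8↦8, 9↦6, 10↦6]  zeros at y ∈ ∅
  x = 10: [0↦1, 1↦4, 2↦9, 3↦5, 4↦3, 5↦3, 6↦5, 7↦9, 8↦4, 9↦1, 10↦0]  zeros at y ∈ {10}
Collecting zeros: affine points = {(1, 5), (1, 6), (2, 0), (2, 1), (4, 7), (6, 6), (6, 10), (8, 0), (8, 7), (10, 10)}.
Total count |C(F_11)_aff| = 10.


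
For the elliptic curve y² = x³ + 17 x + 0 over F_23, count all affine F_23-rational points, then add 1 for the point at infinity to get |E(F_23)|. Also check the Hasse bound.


Affine points = {(0, 0), (1, 8), (1, 15), (3, 3), (3, 20), (5, 7), (5, 16), (7, 5), (7, 18), (8, 2), (8, 21), (9, 10), (9, 13), (11, 0), (12, 0), (13, 7), (13, 16), (17, 2), (17, 21), (19, 11), (19, 12), (21, 2), (21, 21)}; affine count = 23; |E(F_23)| = 24.

Discriminant check: Δ ∝ 4a³ + 27b² = 4·17³ + 27·0² = 4·4913 + 27·0 ≡ 10 (mod 23). Nonzero ⇒ E is nonsingular.
For each x ∈ F_23, compute rhs = x³ + 17·x + 0 mod 23, then count y ∈ F_23 with y² ≡ rhs.
  x = 0: rhs = 0, matching y values: 0 (1 points).
  x = 1: rhs = 18, matching y values: 8, 15 (2 points).
  x = 2: rhs = 19, matching y values: none (0 points).
  x = 3: rhs = 9, matching y values: 3, 20 (2 points).
  x = 4: rhs = 17, matching y values: none (0 points).
  x = 5: rhs = 3, matching y values: 7, 16 (2 points).
  x = 6: rhs = 19, matching y values: none (0 points).
  x = 7: rhs = 2, matching y values: 5, 18 (2 points).
  x = 8: rhs = 4, matching y values: 2, 21 (2 points).
  x = 9: rhs = 8, matching y values: 10, 13 (2 points).
  x = 10: rhs = 20, matching y values: none (0 points).
  x = 11: rhs = 0, matching y values: 0 (1 points).
  x = 12: rhs = 0, matching y values: 0 (1 points).
  x = 13: rhs = 3, matching y values: 7, 16 (2 points).
  x = 14: rhs = 15, matching y values: none (0 points).
  x = 15: rhs = 19, matching y values: none (0 points).
  x = 16: rhs = 21, matching y values: none (0 points).
  x = 17: rhs = 4, matching y values: 2, 21 (2 points).
  x = 18: rhs = 20, matching y values: none (0 points).
  x = 19: rhs = 6, matching y values: 11, 12 (2 points).
  x = 20: rhs = 14, matching y values: none (0 points).
  x = 21: rhs = 4, matching y values: 2, 21 (2 points).
  x = 22: rhs = 5, matching y values: none (0 points).
Total affine count: 23.
Full point count |E(F_23)| = 23 + 1 = 24.
Hasse bound: |24 − (23+1)| = |0| = 0 ≤ 2√23 ≈ 9.5917 ✓.


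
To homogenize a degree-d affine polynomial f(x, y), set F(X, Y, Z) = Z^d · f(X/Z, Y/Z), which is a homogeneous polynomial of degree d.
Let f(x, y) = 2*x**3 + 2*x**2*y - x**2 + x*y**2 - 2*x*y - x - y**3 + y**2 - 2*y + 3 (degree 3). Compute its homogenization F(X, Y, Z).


F(X, Y, Z) = 2*X**3 + 2*X**2*Y - X**2*Z + X*Y**2 - 2*X*Y*Z - X*Z**2 - Y**3 + Y**2*Z - 2*Y*Z**2 + 3*Z**3

deg(f) = 3.
Substitute x = X/Z, y = Y/Z into f, then multiply by Z^3.
  monomial 2·x^3·y^0 ↦ 2·X^3·Y^0·Z^0.
  monomial 2·x^2·y^1 ↦ 2·X^2·Y^1·Z^0.
  monomial -1·x^2·y^0 ↦ -1·X^2·Y^0·Z^1.
  monomial 1·x^1·y^2 ↦ 1·X^1·Y^2·Z^0.
  monomial -2·x^1·y^1 ↦ -2·X^1·Y^1·Z^1.
  monomial -1·x^1·y^0 ↦ -1·X^1·Y^0·Z^2.
  monomial -1·x^0·y^3 ↦ -1·X^0·Y^3·Z^0.
  monomial 1·x^0·y^2 ↦ 1·X^0·Y^2·Z^1.
  monomial -2·x^0·y^1 ↦ -2·X^0·Y^1·Z^2.
  monomial 3·x^0·y^0 ↦ 3·X^0·Y^0·Z^3.
Collecting: F(X, Y, Z) = 2*X**3 + 2*X**2*Y - X**2*Z + X*Y**2 - 2*X*Y*Z - X*Z**2 - Y**3 + Y**2*Z - 2*Y*Z**2 + 3*Z**3.


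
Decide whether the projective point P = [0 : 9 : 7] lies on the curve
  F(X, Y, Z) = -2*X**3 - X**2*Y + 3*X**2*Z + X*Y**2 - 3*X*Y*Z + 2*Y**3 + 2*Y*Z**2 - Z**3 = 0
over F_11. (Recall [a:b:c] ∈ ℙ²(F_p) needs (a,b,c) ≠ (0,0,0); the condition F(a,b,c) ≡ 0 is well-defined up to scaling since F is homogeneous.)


F(0,9,7) ≡ 6 (mod 11); P is NOT on the curve.

Evaluate F(0, 9, 7) term-by-term (mod 11).
  -2*X**3 ↦ -2·0·1·1 = 0
  -X**2*Y ↦ -1·0·9·1 = 0
  3*X**2*Z ↦ 3·0·1·7 = 0
  X*Y**2 ↦ 1·0·81·1 = 0
  -3*X*Y*Z ↦ -3·0·9·7 = 0
  2*Y**3 ↦ 2·1·729·1 = 1458
  2*Y*Z**2 ↦ 2·1·9·49 = 882
  -Z**3 ↦ -1·1·1·343 = -343
Sum: F(0, 9, 7) = (0) + (0) + (0) + (0) + (0) + (1458) + (882) + (-343) = 1997.
Reducing mod 11: 1997 ≡ 6 (mod 11).
Since F(a, b, c) ≡ 6 ≠ 0 (mod 11), P does NOT lie on the curve.


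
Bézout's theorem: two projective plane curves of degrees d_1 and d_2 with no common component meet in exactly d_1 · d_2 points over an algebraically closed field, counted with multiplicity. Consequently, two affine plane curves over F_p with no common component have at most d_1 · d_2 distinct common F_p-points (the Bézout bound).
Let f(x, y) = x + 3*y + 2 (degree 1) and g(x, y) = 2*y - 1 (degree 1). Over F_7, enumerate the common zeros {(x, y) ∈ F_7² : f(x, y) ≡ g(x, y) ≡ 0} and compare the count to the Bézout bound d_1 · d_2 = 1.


Common zeros: {(0, 4)}; count = 1; Bézout bound = 1.

deg(f) = 1, deg(g) = 1, so Bézout bound = 1.
Scan x ∈ F_7. For each x, list the y ∈ F_7 with f(x, y) ≡ 0 and those with g(x, y) ≡ 0 (mod 7); the common zeros in that column are the intersection.
  x = 0: f ≡ 0 at y ∈ {4}; g ≡ 0 at y ∈ {4}; common: {4}.
  x = 1: f ≡ 0 at y ∈ {6}; g ≡ 0 at y ∈ {4}; common: ∅.
  x = 2: f ≡ 0 at y ∈ {1}; g ≡ 0 at y ∈ {4}; common: ∅.
  x = 3: f ≡ 0 at y ∈ {3}; g ≡ 0 at y ∈ {4}; common: ∅.
  x = 4: f ≡ 0 at y ∈ {5}; g ≡ 0 at y ∈ {4}; common: ∅.
  x = 5: f ≡ 0 at y ∈ {0}; g ≡ 0 at y ∈ {4}; common: ∅.
  x = 6: f ≡ 0 at y ∈ {2}; g ≡ 0 at y ∈ {4}; common: ∅.
Collecting: common zeros = {(0, 4)}, so the count is 1.
Comparison with the Bézout bound: 1 ≤ 1 = deg(f)·deg(g), as expected for curves with no common component (the bound is attained).


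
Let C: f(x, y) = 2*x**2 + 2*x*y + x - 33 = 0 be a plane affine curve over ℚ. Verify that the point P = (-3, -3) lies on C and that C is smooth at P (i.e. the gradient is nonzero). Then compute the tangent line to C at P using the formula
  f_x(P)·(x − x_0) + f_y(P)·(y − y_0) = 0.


Tangent line at P: -17*x - 6*y - 69 = 0.

Step 1: f(-3, -3) = 0, so P lies on C.
Step 2: partial derivatives
  f_x(x, y) = 4*x + 2*y + 1, f_y(x, y) = 2*x.
  f_x(P) = -17, f_y(P) = -6 (gradient nonzero, so P is smooth).
Step 3: tangent line at P: -17·(x − -3) + -6·(y − -3) = 0.
Expanding: -17*x - 6*y - 69 = 0.


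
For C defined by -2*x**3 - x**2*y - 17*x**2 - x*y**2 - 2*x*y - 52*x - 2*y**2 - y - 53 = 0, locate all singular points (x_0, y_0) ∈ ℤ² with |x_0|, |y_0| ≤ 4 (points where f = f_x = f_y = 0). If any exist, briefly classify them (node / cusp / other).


Singular points: {(-3, 2)}; classification: node.

Compute partial derivatives:
  f_x = -6*x**2 - 2*x*y - 34*x - y**2 - 2*y - 52.
  f_y = -x**2 - 2*x*y - 2*x - 4*y - 1.
Scan x_0 ∈ {−4, ..., 4}. For each x_0, f_y(x_0, y) is a polynomial in y; find its integer roots y ∈ {−4, ..., 4}, then test f_x and f at those candidates.
  x = -4: f_y(-4, y) = 4*y - 9; no integer root y with |y| ≤ 4.
  x = -3: f_y(-3, y) = 2*y - 4; vanishes at y ∈ {2}. (-3, 2): f_x = 0, f = 0 — SINGULAR.
  x = -2: f_y(-2, y) = -1; no integer root y with |y| ≤ 4.
  x = -1: f_y(-1, y) = -2*y; vanishes at y ∈ {0}. (-1, 0): f_x = -24 ≠ 0.
  x = 0: f_y(0, y) = -4*y - 1; no integer root y with |y| ≤ 4.
  x = 1: f_y(1, y) = -6*y - 4; no integer root y with |y| ≤ 4.
  x = 2: f_y(2, y) = -8*y - 9; no integer root y with |y| ≤ 4.
  x = 3: f_y(3, y) = -10*y - 16; no integer root y with |y| ≤ 4.
  x = 4: f_y(4, y) = -12*y - 25; no integer root y with |y| ≤ 4.
Only singular point on the grid: (-3, 2).
Classify: substitute x = -3 + u, y = 2 + v and expand: f = -2*u**3 - u**2*v - u**2 - u*v**2 + v**2.
No constant or linear terms (consistent with a singular point). Quadratic part: -u**2 + v**2. Cubic part: -2*u**3 - u**2*v - u*v**2.
The quadratic part v**2 - u**2 = (v − u)(v + u) splits into two distinct linear factors, so there are two distinct tangent lines y − 2 = ±(x − -3) — this is a node (ordinary double point).
Classification: node.


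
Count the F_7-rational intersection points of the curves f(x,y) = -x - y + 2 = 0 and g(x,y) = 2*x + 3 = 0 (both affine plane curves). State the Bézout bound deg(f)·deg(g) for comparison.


Common zeros: {(2, 0)}; count = 1; Bézout bound = 1.

deg(f) = 1, deg(g) = 1, so Bézout bound = 1.
Scan x ∈ F_7. For each x, list the y ∈ F_7 with f(x, y) ≡ 0 and those with g(x, y) ≡ 0 (mod 7); the common zeros in that column are the intersection.
  x = 0: f ≡ 0 at y ∈ {2}; g ≡ 0 at y ∈ ∅; common: ∅.
  x = 1: f ≡ 0 at y ∈ {1}; g ≡ 0 at y ∈ ∅; common: ∅.
  x = 2: f ≡ 0 at y ∈ {0}; g ≡ 0 at y ∈ {0, 1, 2, 3, 4, 5, 6}; common: {0}.
  x = 3: f ≡ 0 at y ∈ {6}; g ≡ 0 at y ∈ ∅; common: ∅.
  x = 4: f ≡ 0 at y ∈ {5}; g ≡ 0 at y ∈ ∅; common: ∅.
  x = 5: f ≡ 0 at y ∈ {4}; g ≡ 0 at y ∈ ∅; common: ∅.
  x = 6: f ≡ 0 at y ∈ {3}; g ≡ 0 at y ∈ ∅; common: ∅.
Collecting: common zeros = {(2, 0)}, so the count is 1.
Comparison with the Bézout bound: 1 ≤ 1 = deg(f)·deg(g), as expected for curves with no common component (the bound is attained).


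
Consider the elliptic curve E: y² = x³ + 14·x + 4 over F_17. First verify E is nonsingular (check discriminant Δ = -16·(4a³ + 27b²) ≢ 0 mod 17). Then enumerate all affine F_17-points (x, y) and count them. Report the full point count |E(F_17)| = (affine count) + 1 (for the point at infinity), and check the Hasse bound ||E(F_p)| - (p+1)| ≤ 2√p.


Affine points = {(0, 2), (0, 15), (1, 6), (1, 11), (6, 7), (6, 10), (8, 4), (8, 13), (9, 3), (9, 14), (12, 8), (12, 9), (15, 6), (15, 11)}; affine count = 14; |E(F_17)| = 15.

Discriminant check: Δ ∝ 4a³ + 27b² = 4·14³ + 27·4² = 4·2744 + 27·16 ≡ 1 (mod 17). Nonzero ⇒ E is nonsingular.
For each x ∈ F_17, compute rhs = x³ + 14·x + 4 mod 17, then count y ∈ F_17 with y² ≡ rhs.
  x = 0: rhs = 4, matching y values: 2, 15 (2 points).
  x = 1: rhs = 2, matching y values: 6, 11 (2 points).
  x = 2: rhs = 6, matching y values: none (0 points).
  x = 3: rhs = 5, matching y values: none (0 points).
  x = 4: rhs = 5, matching y values: none (0 points).
  x = 5: rhs = 12, matching y values: none (0 points).
  x = 6: rhs = 15, matching y values: 7, 10 (2 points).
  x = 7: rhs = 3, matching y values: none (0 points).
  x = 8: rhs = 16, matching y values: 4, 13 (2 points).
  x = 9: rhs = 9, matching y values: 3, 14 (2 points).
  x = 10: rhs = 5, matching y values: none (0 points).
  x = 11: rhs = 10, matching y values: none (0 points).
  x = 12: rhs = 13, matching y values: 8, 9 (2 points).
  x = 13: rhs = 3, matching y values: none (0 points).
  x = 14: rhs = 3, matching y values: none (0 points).
  x = 15: rhs = 2, matching y values: 6, 11 (2 points).
  x = 16: rhs = 6, matching y values: none (0 points).
Total affine count: 14.
Full point count |E(F_17)| = 14 + 1 = 15.
Hasse bound: |15 − (17+1)| = |-3| = 3 ≤ 2√17 ≈ 8.2462 ✓.


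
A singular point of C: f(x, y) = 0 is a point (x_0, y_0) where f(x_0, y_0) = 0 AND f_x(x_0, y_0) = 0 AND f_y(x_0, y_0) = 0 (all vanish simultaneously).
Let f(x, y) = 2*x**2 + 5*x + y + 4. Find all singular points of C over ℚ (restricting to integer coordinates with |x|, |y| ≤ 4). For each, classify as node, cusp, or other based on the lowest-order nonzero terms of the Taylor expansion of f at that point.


No singular points in the scanned grid; C is smooth there.

Compute partial derivatives:
  f_x = 4*x + 5.
  f_y = 1.
f_y = 1 is a nonzero constant, so f_y never vanishes: no point (x, y) can satisfy f = f_x = f_y = 0. In particular no (x, y) ∈ {−4, ..., 4}² is singular; the curve is smooth.


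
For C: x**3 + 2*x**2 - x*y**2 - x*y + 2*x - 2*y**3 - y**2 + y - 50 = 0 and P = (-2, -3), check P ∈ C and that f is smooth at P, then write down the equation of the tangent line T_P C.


Tangent line at P: -57*y - 171 = 0.

Step 1: f(-2, -3) = 0, so P lies on C.
Step 2: partial derivatives
  f_x(x, y) = 3*x**2 + 4*x - y**2 - y + 2, f_y(x, y) = -2*x*y - x - 6*y**2 - 2*y + 1.
  f_x(P) = 0, f_y(P) = -57 (gradient nonzero, so P is smooth).
Step 3: tangent line at P: 0·(x − -2) + -57·(y − -3) = 0.
Expanding: -57*y - 171 = 0.


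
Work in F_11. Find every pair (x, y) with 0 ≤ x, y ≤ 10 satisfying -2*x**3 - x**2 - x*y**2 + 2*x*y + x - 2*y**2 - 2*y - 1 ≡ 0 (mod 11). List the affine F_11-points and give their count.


Affine F_11-points: {(5, 10), (7, 1), (7, 4), (9, 7), (10, 3), (10, 4)}; count = 6.

For each of the 121 pairs (x, y) ∈ F_11², evaluate f(x, y) mod 11. Record the zeros.
  x = 0: [0↦10, 1↦6, 2↦9, 3↦8, 4↦3, 5↦5, 6↦3, 7↦8, 8↦9, 9↦6, 10↦10]  zeros at y ∈ ∅
  x = 1: [0↦8, 1↦5, 2↦7, 3↦3, 4↦4, 5↦10, 6↦10, 7↦4, 8↦3, 9↦7, 10↦5]  zeros at y ∈ ∅
  x = 2: [0↦3, 1↦1, 2↦2, 3↦6, 4↦2, 5↦1, 6↦3, 7↦8, 8↦5, 9↦5, 10↦8]  zeros at y ∈ ∅
  x = 3: [0↦5, 1↦4, 2↦4, 3↦5, 4↦7, 5↦10, 6↦3, 7↦8, 8↦3, 9↦10, 10↦7]  zeros at y ∈ ∅
  x = 4: [0↦2, 1↦2, 2↦1, 3↦10, 4↦7, 5↦3, 6↦9, 7↦3, 8↦7, 9↦10, 10↦1]  zeros at y ∈ ∅
  x = 5: [0↦4, 1↦5, 2↦3, 3↦9, 4↦1, 5↦1, 6↦9, 7↦3, 8↦5, 9↦4, 10↦0]  zeros at y ∈ {10}
  x = 6: [0↦10, 1↦1, 2↦9, 3↦1, 4↦10, 5↦3, 6↦2, 7↦7, 8↦7, 9↦2, 10↦3]  zeros at y ∈ ∅
  x = 7: [0↦8, 1↦0, 2↦7, 3↦7, 4↦0, 5↦8, 6↦9, 7↦3, 8↦1, 9↦3, 10↦9]  zeros at y ∈ {1, 4}
  x = 8: [0↦8, 1↦1, 2↦7, 3↦4, 4↦3, 5↦4, 6↦7, 7↦1, 8↦8, 9↦6, 10↦6]  zeros at y ∈ ∅
  x = 9: [0↦9, 1↦3, 2↦8, 3↦2, 4↦7, 5↦1, 6↦6, 7↦0, 8↦5, 9↦10, 10↦4]  zeros at y ∈ {7}
  x = 10: [0↦10, 1↦5, 2↦9, 3↦0, 4↦0, 5↦9, 6↦5, 7↦10, 8↦2, 9↦3, 10↦2]  zeros at y ∈ {3, 4}
Collecting zeros: affine points = {(5, 10), (7, 1), (7, 4), (9, 7), (10, 3), (10, 4)}.
Total count |C(F_11)_aff| = 6.


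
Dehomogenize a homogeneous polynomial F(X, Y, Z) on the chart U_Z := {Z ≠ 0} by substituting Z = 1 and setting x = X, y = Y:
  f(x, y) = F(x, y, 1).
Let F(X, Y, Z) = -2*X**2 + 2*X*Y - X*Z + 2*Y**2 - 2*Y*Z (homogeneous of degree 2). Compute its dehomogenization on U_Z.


f(x, y) = -2*x**2 + 2*x*y - x + 2*y**2 - 2*y

On U_Z we set Z = 1. Each monomial c·X^i·Y^j·Z^k in F becomes c·x^i·y^j·1^k = c·x^i·y^j.
Substituting Z = 1: F(X, Y, 1) = -2*x**2 + 2*x*y - x + 2*y**2 - 2*y.
Note: deg(f) ≤ deg(F) = 2; strict inequality happens when F is divisible by Z (lost terms).


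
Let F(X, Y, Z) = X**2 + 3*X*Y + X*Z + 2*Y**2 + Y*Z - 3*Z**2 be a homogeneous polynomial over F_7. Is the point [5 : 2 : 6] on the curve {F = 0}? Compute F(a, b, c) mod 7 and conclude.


F(5,2,6) ≡ 4 (mod 7); P is NOT on the curve.

Evaluate F(5, 2, 6) term-by-term (mod 7).
  X**2 ↦ 1·25·1·1 = 25
  3*X*Y ↦ 3·5·2·1 = 30
  X*Z ↦ 1·5·1·6 = 30
  2*Y**2 ↦ 2·1·4·1 = 8
  Y*Z ↦ 1·1·2·6 = 12
  -3*Z**2 ↦ -3·1·1·36 = -108
Sum: F(5, 2, 6) = (25) + (30) + (30) + (8) + (12) + (-108) = -3.
Reducing mod 7: -3 ≡ 4 (mod 7).
Since F(a, b, c) ≡ 4 ≠ 0 (mod 7), P does NOT lie on the curve.


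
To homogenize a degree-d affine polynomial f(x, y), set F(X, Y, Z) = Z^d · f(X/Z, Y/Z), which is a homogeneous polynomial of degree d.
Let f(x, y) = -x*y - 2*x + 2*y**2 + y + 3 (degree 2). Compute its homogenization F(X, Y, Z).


F(X, Y, Z) = -X*Y - 2*X*Z + 2*Y**2 + Y*Z + 3*Z**2

deg(f) = 2.
Substitute x = X/Z, y = Y/Z into f, then multiply by Z^2.
  monomial -1·x^1·y^1 ↦ -1·X^1·Y^1·Z^0.
  monomial -2·x^1·y^0 ↦ -2·X^1·Y^0·Z^1.
  monomial 2·x^0·y^2 ↦ 2·X^0·Y^2·Z^0.
  monomial 1·x^0·y^1 ↦ 1·X^0·Y^1·Z^1.
  monomial 3·x^0·y^0 ↦ 3·X^0·Y^0·Z^2.
Collecting: F(X, Y, Z) = -X*Y - 2*X*Z + 2*Y**2 + Y*Z + 3*Z**2.


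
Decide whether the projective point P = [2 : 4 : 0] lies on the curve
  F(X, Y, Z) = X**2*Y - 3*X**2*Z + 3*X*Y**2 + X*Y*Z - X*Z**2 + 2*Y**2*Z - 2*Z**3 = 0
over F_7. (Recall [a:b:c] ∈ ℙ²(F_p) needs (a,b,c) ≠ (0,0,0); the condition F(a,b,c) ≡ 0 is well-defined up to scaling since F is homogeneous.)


F(2,4,0) ≡ 0 (mod 7); P is on the curve.

Evaluate F(2, 4, 0) term-by-term (mod 7).
  X**2*Y ↦ 1·4·4·1 = 16
  -3*X**2*Z ↦ -3·4·1·0 = 0
  3*X*Y**2 ↦ 3·2·16·1 = 96
  X*Y*Z ↦ 1·2·4·0 = 0
  -X*Z**2 ↦ -1·2·1·0 = 0
  2*Y**2*Z ↦ 2·1·16·0 = 0
  -2*Z**3 ↦ -2·1·1·0 = 0
Sum: F(2, 4, 0) = (16) + (0) + (96) + (0) + (0) + (0) + (0) = 112.
Reducing mod 7: 112 ≡ 0 (mod 7).
Since F(a, b, c) ≡ 0 (mod 7), P lies on the curve.


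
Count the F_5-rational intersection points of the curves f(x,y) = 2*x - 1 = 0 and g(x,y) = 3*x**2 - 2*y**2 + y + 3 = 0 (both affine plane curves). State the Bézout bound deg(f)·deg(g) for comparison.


Common zeros: {(3, 0), (3, 3)}; count = 2; Bézout bound = 2.

deg(f) = 1, deg(g) = 2, so Bézout bound = 2.
Scan x ∈ F_5. For each x, list the y ∈ F_5 with f(x, y) ≡ 0 and those with g(x, y) ≡ 0 (mod 5); the common zeros in that column are the intersection.
  x = 0: f ≡ 0 at y ∈ ∅; g ≡ 0 at y ∈ {4}; common: ∅.
  x = 1: f ≡ 0 at y ∈ ∅; g ≡ 0 at y ∈ {1, 2}; common: ∅.
  x = 2: f ≡ 0 at y ∈ ∅; g ≡ 0 at y ∈ {0, 3}; common: ∅.
  x = 3: f ≡ 0 at y ∈ {0, 1, 2, 3, 4}; g ≡ 0 at y ∈ {0, 3}; common: {0, 3}.
  x = 4: f ≡ 0 at y ∈ ∅; g ≡ 0 at y ∈ {1, 2}; common: ∅.
Collecting: common zeros = {(3, 0), (3, 3)}, so the count is 2.
Comparison with the Bézout bound: 2 ≤ 2 = deg(f)·deg(g), as expected for curves with no common component (the bound is attained).


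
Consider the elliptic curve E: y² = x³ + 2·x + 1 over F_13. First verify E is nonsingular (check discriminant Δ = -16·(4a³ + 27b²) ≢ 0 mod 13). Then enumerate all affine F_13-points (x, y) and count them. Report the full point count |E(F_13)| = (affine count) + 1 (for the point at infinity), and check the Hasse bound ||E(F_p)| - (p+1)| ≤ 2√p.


Affine points = {(0, 1), (0, 12), (1, 2), (1, 11), (2, 0), (8, 3), (8, 10)}; affine count = 7; |E(F_13)| = 8.

Discriminant check: Δ ∝ 4a³ + 27b² = 4·2³ + 27·1² = 4·8 + 27·1 ≡ 7 (mod 13). Nonzero ⇒ E is nonsingular.
For each x ∈ F_13, compute rhs = x³ + 2·x + 1 mod 13, then count y ∈ F_13 with y² ≡ rhs.
  x = 0: rhs = 1, matching y values: 1, 12 (2 points).
  x = 1: rhs = 4, matching y values: 2, 11 (2 points).
  x = 2: rhs = 0, matching y values: 0 (1 points).
  x = 3: rhs = 8, matching y values: none (0 points).
  x = 4: rhs = 8, matching y values: none (0 points).
  x = 5: rhs = 6, matching y values: none (0 points).
  x = 6: rhs = 8, matching y values: none (0 points).
  x = 7: rhs = 7, matching y values: none (0 points).
  x = 8: rhs = 9, matching y values: 3, 10 (2 points).
  x = 9: rhs = 7, matching y values: none (0 points).
  x = 10: rhs = 7, matching y values: none (0 points).
  x = 11: rhs = 2, matching y values: none (0 points).
  x = 12: rhs = 11, matching y values: none (0 points).
Total affine count: 7.
Full point count |E(F_13)| = 7 + 1 = 8.
Hasse bound: |8 − (13+1)| = |-6| = 6 ≤ 2√13 ≈ 7.2111 ✓.


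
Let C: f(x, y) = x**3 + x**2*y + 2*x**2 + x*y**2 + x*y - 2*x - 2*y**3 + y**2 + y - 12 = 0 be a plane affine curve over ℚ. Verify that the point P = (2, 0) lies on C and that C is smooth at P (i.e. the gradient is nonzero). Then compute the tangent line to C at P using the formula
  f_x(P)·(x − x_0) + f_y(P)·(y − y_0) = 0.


Tangent line at P: 18*x + 7*y - 36 = 0.

Step 1: f(2, 0) = 0, so P lies on C.
Step 2: partial derivatives
  f_x(x, y) = 3*x**2 + 2*x*y + 4*x + y**2 + y - 2, f_y(x, y) = x**2 + 2*x*y + x - 6*y**2 + 2*y + 1.
  f_x(P) = 18, f_y(P) = 7 (gradient nonzero, so P is smooth).
Step 3: tangent line at P: 18·(x − 2) + 7·(y − 0) = 0.
Expanding: 18*x + 7*y - 36 = 0.


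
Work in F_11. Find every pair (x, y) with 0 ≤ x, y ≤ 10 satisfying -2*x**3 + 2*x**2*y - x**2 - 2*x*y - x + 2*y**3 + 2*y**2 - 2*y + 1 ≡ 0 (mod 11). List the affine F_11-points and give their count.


Affine F_11-points: {(1, 8), (2, 6), (2, 9), (4, 1), (5, 4), (5, 8), (5, 9), (6, 0), (7, 4), (7, 8), (7, 9), (8, 3), (8, 4), (9, 7)}; count = 14.

For each of the 121 pairs (x, y) ∈ F_11², evaluate f(x, y) mod 11. Record the zeros.
  x = 0: [0↦1, 1↦3, 2↦10, 3↦1, 4↦10, 5↦5, 6↦9, 7↦1, 8↦4, 9↦8, 10↦3]  zeros at y ∈ ∅
  x = 1: [0↦8, 1↦10, 2↦6, 3↦8, 4↦6, 5↦1, 6↦5, 7↦8, 8↦0, 9↦4, 10↦10]  zeros at y ∈ {8}
  x = 2: [0↦1, 1↦7, 2↦7, 3↦2, 4↦4, 5↦3, 6↦0, 7↦7, 8↦3, 9↦0, 10↦10]  zeros at y ∈ {6, 9}
  x = 3: [0↦1, 1↦4, 2↦1, 3↦4, 4↦3, 5↦10, 6↦4, 7↦8, 8↦1, 9↦6, 10↦2]  zeros at y ∈ ∅
  x = 4: [0↦7, 1↦0, 2↦9, 3↦2, 4↦2, 5↦10, 6↦5, 7↦10, 8↦4, 9↦10, 10↦7]  zeros at y ∈ {1}
  x = 5: [0↦7, 1↦5, 2↦8, 3↦6, 4↦0, 5↦2, 6↦2, 7↦1, 8↦0, 9↦0, 10↦2]  zeros at y ∈ {4, 8, 9}
  x = 6: [0↦0, 1↦7, 2↦8, 3↦4, 4↦7, 5↦7, 6↦5, 7↦2, 8↦10, 9↦8, 10↦8]  zeros at y ∈ {0}
  x = 7: [0↦7, 1↦5, 2↦8, 3↦6, 4↦0, 5↦2, 6↦2, 7↦1, 8↦0, 9↦0, 10↦2]  zeros at y ∈ {4, 8, 9}
  x = 8: [0↦5, 1↦9, 2↦7, 3↦0, 4↦0, 5↦8, 6↦3, 7↦8, 8↦2, 9↦8, 10↦5]  zeros at y ∈ {3, 4}
  x = 9: [0↦4, 1↦7, 2↦4, 3↦7, 4↦6, 5↦2, 6↦7, 7↦0, 8↦4, 9↦9, 10↦5]  zeros at y ∈ {7}
  x = 10: [0↦3, 1↦9, 2↦9, 3↦4, 4↦6, 5↦5, 6↦2, 7↦9, 8↦5, 9↦2, 10↦1]  zeros at y ∈ ∅
Collecting zeros: affine points = {(1, 8), (2, 6), (2, 9), (4, 1), (5, 4), (5, 8), (5, 9), (6, 0), (7, 4), (7, 8), (7, 9), (8, 3), (8, 4), (9, 7)}.
Total count |C(F_11)_aff| = 14.


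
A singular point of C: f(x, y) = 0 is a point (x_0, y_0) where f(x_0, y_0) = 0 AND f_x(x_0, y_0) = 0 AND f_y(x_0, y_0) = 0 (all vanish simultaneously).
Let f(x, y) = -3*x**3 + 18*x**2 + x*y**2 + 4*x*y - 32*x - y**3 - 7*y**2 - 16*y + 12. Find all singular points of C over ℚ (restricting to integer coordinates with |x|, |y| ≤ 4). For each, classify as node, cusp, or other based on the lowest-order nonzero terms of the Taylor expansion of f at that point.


Singular points: {(2, -2)}; classification: cusp.

Compute partial derivatives:
  f_x = -9*x**2 + 36*x + y**2 + 4*y - 32.
  f_y = 2*x*y + 4*x - 3*y**2 - 14*y - 16.
Scan x_0 ∈ {−4, ..., 4}. For each x_0, f_y(x_0, y) is a polynomial in y; find its integer roots y ∈ {−4, ..., 4}, then test f_x and f at those candidates.
  x = -4: f_y(-4, y) = -3*y**2 - 22*y - 32; vanishes at y ∈ {-2}. (-4, -2): f_x = -324 ≠ 0.
  x = -3: f_y(-3, y) = -3*y**2 - 20*y - 28; vanishes at y ∈ {-2}. (-3, -2): f_x = -225 ≠ 0.
  x = -2: f_y(-2, y) = -3*y**2 - 18*y - 24; vanishes at y ∈ {-4, -2}. (-2, -4): f_x = -140 ≠ 0; (-2, -2): f_x = -144 ≠ 0.
  x = -1: f_y(-1, y) = -3*y**2 - 16*y - 20; vanishes at y ∈ {-2}. (-1, -2): f_x = -81 ≠ 0.
  x = 0: f_y(0, y) = -3*y**2 - 14*y - 16; vanishes at y ∈ {-2}. (0, -2): f_x = -36 ≠ 0.
  x = 1: f_y(1, y) = -3*y**2 - 12*y - 12; vanishes at y ∈ {-2}. (1, -2): f_x = -9 ≠ 0.
  x = 2: f_y(2, y) = -3*y**2 - 10*y - 8; vanishes at y ∈ {-2}. (2, -2): f_x = 0, f = 0 — SINGULAR.
  x = 3: f_y(3, y) = -3*y**2 - 8*y - 4; vanishes at y ∈ {-2}. (3, -2): f_x = -9 ≠ 0.
  x = 4: f_y(4, y) = -3*y**2 - 6*y; vanishes at y ∈ {-2, 0}. (4, -2): f_x = -36 ≠ 0; (4, 0): f_x = -32 ≠ 0.
Only singular point on the grid: (2, -2).
Classify: substitute x = 2 + u, y = -2 + v and expand: f = -3*u**3 + u*v**2 - v**3 + v**2.
No constant or linear terms (consistent with a singular point). Quadratic part: v**2. Cubic part: -3*u**3 + u*v**2 - v**3.
The quadratic part v**2 is a perfect square, so there is a single (double) tangent line v = 0, i.e. y = -2. Restricting the cubic part to that line (v = 0) leaves -3*u**3 ≠ 0, so f is not divisible by v and the branch is v² ≈ 3*u**3 to lowest order — this is a cusp.
Classification: cusp.


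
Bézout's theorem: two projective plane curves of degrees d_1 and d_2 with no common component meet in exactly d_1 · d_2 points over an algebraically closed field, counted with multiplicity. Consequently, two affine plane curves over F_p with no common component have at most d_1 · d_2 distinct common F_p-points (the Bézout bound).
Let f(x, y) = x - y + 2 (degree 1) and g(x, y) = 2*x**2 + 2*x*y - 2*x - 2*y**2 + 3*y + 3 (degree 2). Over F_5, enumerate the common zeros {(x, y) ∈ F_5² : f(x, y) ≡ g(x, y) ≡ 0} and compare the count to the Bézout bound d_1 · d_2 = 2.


Common zeros: {(1, 3), (3, 0)}; count = 2; Bézout bound = 2.

deg(f) = 1, deg(g) = 2, so Bézout bound = 2.
Scan x ∈ F_5. For each x, list the y ∈ F_5 with f(x, y) ≡ 0 and those with g(x, y) ≡ 0 (mod 5); the common zeros in that column are the intersection.
  x = 0: f ≡ 0 at y ∈ {2}; g ≡ 0 at y ∈ ∅; common: ∅.
  x = 1: f ≡ 0 at y ∈ {3}; g ≡ 0 at y ∈ {2, 3}; common: {3}.
  x = 2: f ≡ 0 at y ∈ {4}; g ≡ 0 at y ∈ {3}; common: ∅.
  x = 3: f ≡ 0 at y ∈ {0}; g ≡ 0 at y ∈ {0, 2}; common: {0}.
  x = 4: f ≡ 0 at y ∈ {1}; g ≡ 0 at y ∈ ∅; common: ∅.
Collecting: common zeros = {(1, 3), (3, 0)}, so the count is 2.
Comparison with the Bézout bound: 2 ≤ 2 = deg(f)·deg(g), as expected for curves with no common component (the bound is attained).


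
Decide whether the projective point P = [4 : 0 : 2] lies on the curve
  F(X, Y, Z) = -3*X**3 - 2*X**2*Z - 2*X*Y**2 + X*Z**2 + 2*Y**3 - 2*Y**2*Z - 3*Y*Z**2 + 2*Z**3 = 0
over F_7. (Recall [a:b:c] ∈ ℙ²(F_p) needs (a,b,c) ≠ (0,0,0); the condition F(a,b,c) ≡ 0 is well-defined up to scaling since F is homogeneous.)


F(4,0,2) ≡ 0 (mod 7); P is on the curve.

Evaluate F(4, 0, 2) term-by-term (mod 7).
  -3*X**3 ↦ -3·64·1·1 = -192
  -2*X**2*Z ↦ -2·16·1·2 = -64
  -2*X*Y**2 ↦ -2·4·0·1 = 0
  X*Z**2 ↦ 1·4·1·4 = 16
  2*Y**3 ↦ 2·1·0·1 = 0
  -2*Y**2*Z ↦ -2·1·0·2 = 0
  -3*Y*Z**2 ↦ -3·1·0·4 = 0
  2*Z**3 ↦ 2·1·1·8 = 16
Sum: F(4, 0, 2) = (-192) + (-64) + (0) + (16) + (0) + (0) + (0) + (16) = -224.
Reducing mod 7: -224 ≡ 0 (mod 7).
Since F(a, b, c) ≡ 0 (mod 7), P lies on the curve.


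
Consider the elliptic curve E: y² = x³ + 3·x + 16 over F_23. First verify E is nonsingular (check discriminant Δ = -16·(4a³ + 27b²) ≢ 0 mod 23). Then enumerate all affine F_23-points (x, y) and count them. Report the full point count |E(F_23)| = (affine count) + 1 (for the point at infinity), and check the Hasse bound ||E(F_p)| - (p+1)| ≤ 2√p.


Affine points = {(0, 4), (0, 19), (3, 11), (3, 12), (4, 0), (5, 8), (5, 15), (7, 9), (7, 14), (8, 0), (9, 6), (9, 17), (11, 0), (12, 3), (12, 20), (15, 3), (15, 20), (17, 9), (17, 14), (19, 3), (19, 20), (20, 7), (20, 16), (21, 5), (21, 18), (22, 9), (22, 14)}; affine count = 27; |E(F_23)| = 28.

Discriminant check: Δ ∝ 4a³ + 27b² = 4·3³ + 27·16² = 4·27 + 27·256 ≡ 5 (mod 23). Nonzero ⇒ E is nonsingular.
For each x ∈ F_23, compute rhs = x³ + 3·x + 16 mod 23, then count y ∈ F_23 with y² ≡ rhs.
  x = 0: rhs = 16, matching y values: 4, 19 (2 points).
  x = 1: rhs = 20, matching y values: none (0 points).
  x = 2: rhs = 7, matching y values: none (0 points).
  x = 3: rhs = 6, matching y values: 11, 12 (2 points).
  x = 4: rhs = 0, matching y values: 0 (1 points).
  x = 5: rhs = 18, matching y values: 8, 15 (2 points).
  x = 6: rhs = 20, matching y values: none (0 points).
  x = 7: rhs = 12, matching y values: 9, 14 (2 points).
  x = 8: rhs = 0, matching y values: 0 (1 points).
  x = 9: rhs = 13, matching y values: 6, 17 (2 points).
  x = 10: rhs = 11, matching y values: none (0 points).
  x = 11: rhs = 0, matching y values: 0 (1 points).
  x = 12: rhs = 9, matching y values: 3, 20 (2 points).
  x = 13: rhs = 21, matching y values: none (0 points).
  x = 14: rhs = 19, matching y values: none (0 points).
  x = 15: rhs = 9, matching y values: 3, 20 (2 points).
  x = 16: rhs = 20, matching y values: none (0 points).
  x = 17: rhs = 12, matching y values: 9, 14 (2 points).
  x = 18: rhs = 14, matching y values: none (0 points).
  x = 19: rhs = 9, matching y values: 3, 20 (2 points).
  x = 20: rhs = 3, matching y values: 7, 16 (2 points).
  x = 21: rhs = 2, matching y values: 5, 18 (2 points).
  x = 22: rhs = 12, matching y values: 9, 14 (2 points).
Total affine count: 27.
Full point count |E(F_23)| = 27 + 1 = 28.
Hasse bound: |28 − (23+1)| = |4| = 4 ≤ 2√23 ≈ 9.5917 ✓.
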